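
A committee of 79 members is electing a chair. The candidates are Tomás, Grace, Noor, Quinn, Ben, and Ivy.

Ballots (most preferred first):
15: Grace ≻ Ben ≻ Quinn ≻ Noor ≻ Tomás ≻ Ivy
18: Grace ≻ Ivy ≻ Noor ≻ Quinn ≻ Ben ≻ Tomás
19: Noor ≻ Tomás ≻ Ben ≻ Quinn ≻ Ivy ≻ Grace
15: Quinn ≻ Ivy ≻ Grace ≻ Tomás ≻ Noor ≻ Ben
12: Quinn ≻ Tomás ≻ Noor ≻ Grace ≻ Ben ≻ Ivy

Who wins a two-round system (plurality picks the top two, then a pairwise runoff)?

Quinn

Round 1 first-place votes: Tomás 0, Grace 33, Noor 19, Quinn 27, Ben 0, Ivy 0. Grace and Quinn advance.
Runoff: Grace is ranked above Quinn on 33 ballots, Quinn above Grace on 46.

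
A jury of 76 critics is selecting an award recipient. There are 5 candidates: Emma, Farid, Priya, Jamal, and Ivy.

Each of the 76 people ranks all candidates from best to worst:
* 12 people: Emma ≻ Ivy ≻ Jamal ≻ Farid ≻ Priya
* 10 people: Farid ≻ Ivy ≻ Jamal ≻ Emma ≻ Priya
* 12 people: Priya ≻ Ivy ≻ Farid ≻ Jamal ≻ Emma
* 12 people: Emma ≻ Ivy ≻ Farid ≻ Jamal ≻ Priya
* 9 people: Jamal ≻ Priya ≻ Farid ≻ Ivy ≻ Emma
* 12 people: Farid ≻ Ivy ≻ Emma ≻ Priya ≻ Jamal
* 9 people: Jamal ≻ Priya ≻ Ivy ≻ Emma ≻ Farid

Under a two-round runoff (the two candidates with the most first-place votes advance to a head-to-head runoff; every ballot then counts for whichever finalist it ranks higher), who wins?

Round 1 first-place votes: Emma 24, Farid 22, Priya 12, Jamal 18, Ivy 0. Emma and Farid advance.
Runoff: Emma is ranked above Farid on 33 ballots, Farid above Emma on 43.

Farid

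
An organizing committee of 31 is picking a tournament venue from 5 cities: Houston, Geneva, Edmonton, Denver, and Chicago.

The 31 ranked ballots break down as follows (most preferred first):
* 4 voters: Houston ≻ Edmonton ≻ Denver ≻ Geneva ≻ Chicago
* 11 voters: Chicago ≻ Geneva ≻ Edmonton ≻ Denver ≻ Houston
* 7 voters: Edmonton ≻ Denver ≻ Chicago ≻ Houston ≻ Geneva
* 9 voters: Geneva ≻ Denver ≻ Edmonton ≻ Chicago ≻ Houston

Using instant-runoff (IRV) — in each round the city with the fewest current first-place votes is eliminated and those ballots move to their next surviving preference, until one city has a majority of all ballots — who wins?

Edmonton

Round 1: Houston 4, Geneva 9, Edmonton 7, Denver 0, Chicago 11. Denver eliminated.
Round 2: Houston 4, Geneva 9, Edmonton 7, Chicago 11. Houston eliminated.
Round 3: Geneva 9, Edmonton 11, Chicago 11. Geneva eliminated.
Round 4: Edmonton 20, Chicago 11. Edmonton has a majority (≥16).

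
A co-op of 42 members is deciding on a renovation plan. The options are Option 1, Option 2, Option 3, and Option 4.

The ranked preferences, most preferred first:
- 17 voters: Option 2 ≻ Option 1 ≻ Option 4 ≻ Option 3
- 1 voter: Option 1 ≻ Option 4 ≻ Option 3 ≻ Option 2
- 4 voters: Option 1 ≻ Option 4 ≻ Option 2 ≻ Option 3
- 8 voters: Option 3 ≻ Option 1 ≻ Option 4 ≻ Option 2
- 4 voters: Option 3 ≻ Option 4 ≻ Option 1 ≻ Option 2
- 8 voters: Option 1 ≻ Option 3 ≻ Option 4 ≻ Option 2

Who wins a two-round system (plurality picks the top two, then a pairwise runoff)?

Round 1 first-place votes: Option 1 13, Option 2 17, Option 3 12, Option 4 0. Option 2 and Option 1 advance.
Runoff: Option 2 is ranked above Option 1 on 17 ballots, Option 1 above Option 2 on 25.

Option 1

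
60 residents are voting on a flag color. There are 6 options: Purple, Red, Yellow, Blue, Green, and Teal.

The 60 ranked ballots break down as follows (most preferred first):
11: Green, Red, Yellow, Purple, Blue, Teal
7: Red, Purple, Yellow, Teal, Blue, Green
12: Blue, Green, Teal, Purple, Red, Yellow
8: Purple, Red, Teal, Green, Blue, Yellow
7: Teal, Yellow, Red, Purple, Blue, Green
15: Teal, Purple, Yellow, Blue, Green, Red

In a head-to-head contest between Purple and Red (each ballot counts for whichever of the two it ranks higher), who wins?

Purple is ranked above Red on 35 ballots; Red above Purple on 25.

Purple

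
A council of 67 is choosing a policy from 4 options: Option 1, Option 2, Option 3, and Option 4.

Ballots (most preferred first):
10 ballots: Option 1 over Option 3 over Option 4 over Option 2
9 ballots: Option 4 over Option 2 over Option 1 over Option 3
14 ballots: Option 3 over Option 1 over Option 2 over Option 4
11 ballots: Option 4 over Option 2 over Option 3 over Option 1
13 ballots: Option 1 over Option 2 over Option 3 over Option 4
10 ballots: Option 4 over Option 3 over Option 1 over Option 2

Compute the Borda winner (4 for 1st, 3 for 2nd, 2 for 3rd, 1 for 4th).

Option 1: 10×4 + 9×2 + 14×3 + 11×1 + 13×4 + 10×2 = 183
Option 2: 10×1 + 9×3 + 14×2 + 11×3 + 13×3 + 10×1 = 147
Option 3: 10×3 + 9×1 + 14×4 + 11×2 + 13×2 + 10×3 = 173
Option 4: 10×2 + 9×4 + 14×1 + 11×4 + 13×1 + 10×4 = 167

Option 1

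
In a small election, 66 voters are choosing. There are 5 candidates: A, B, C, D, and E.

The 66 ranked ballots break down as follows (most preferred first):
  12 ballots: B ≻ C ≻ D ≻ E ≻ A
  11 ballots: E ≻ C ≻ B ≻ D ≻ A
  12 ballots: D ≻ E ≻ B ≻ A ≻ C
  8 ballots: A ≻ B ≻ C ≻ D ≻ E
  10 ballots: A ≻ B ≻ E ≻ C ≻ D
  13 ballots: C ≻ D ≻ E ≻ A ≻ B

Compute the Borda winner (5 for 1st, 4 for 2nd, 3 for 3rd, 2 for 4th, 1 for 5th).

A: 12×1 + 11×1 + 12×2 + 8×5 + 10×5 + 13×2 = 163
B: 12×5 + 11×3 + 12×3 + 8×4 + 10×4 + 13×1 = 214
C: 12×4 + 11×4 + 12×1 + 8×3 + 10×2 + 13×5 = 213
D: 12×3 + 11×2 + 12×5 + 8×2 + 10×1 + 13×4 = 196
E: 12×2 + 11×5 + 12×4 + 8×1 + 10×3 + 13×3 = 204

B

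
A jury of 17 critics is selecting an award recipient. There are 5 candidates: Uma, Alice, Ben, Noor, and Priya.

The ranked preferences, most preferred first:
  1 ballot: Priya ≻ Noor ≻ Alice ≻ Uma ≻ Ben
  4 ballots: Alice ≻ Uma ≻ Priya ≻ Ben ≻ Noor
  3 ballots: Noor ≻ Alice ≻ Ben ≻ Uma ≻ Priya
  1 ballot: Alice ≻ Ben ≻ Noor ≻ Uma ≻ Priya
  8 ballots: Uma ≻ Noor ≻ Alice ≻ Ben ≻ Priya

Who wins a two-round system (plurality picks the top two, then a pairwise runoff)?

Round 1 first-place votes: Uma 8, Alice 5, Ben 0, Noor 3, Priya 1. Uma and Alice advance.
Runoff: Uma is ranked above Alice on 8 ballots, Alice above Uma on 9.

Alice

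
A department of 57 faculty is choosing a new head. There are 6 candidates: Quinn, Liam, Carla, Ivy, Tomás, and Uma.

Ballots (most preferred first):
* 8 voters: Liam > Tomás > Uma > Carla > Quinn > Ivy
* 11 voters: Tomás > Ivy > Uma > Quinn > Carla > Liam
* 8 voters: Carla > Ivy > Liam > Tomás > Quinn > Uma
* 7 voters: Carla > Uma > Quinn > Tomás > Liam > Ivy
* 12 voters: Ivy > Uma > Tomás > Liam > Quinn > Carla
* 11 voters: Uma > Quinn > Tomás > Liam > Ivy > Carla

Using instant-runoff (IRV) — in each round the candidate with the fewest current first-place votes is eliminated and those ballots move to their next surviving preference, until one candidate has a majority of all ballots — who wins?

Tomás

Round 1: Quinn 0, Liam 8, Carla 15, Ivy 12, Tomás 11, Uma 11. Quinn eliminated.
Round 2: Liam 8, Carla 15, Ivy 12, Tomás 11, Uma 11. Liam eliminated.
Round 3: Carla 15, Ivy 12, Tomás 19, Uma 11. Uma eliminated.
Round 4: Carla 15, Ivy 12, Tomás 30. Tomás has a majority (≥29).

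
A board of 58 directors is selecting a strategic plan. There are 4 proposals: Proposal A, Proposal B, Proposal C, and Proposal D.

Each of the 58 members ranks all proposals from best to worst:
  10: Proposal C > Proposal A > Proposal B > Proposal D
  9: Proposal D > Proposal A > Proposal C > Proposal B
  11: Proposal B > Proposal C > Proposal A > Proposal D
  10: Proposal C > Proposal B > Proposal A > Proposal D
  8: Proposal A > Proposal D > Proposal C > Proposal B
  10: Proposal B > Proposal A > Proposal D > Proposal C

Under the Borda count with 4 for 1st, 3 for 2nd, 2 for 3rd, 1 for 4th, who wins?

Proposal A

Proposal A: 10×3 + 9×3 + 11×2 + 10×2 + 8×4 + 10×3 = 161
Proposal B: 10×2 + 9×1 + 11×4 + 10×3 + 8×1 + 10×4 = 151
Proposal C: 10×4 + 9×2 + 11×3 + 10×4 + 8×2 + 10×1 = 157
Proposal D: 10×1 + 9×4 + 11×1 + 10×1 + 8×3 + 10×2 = 111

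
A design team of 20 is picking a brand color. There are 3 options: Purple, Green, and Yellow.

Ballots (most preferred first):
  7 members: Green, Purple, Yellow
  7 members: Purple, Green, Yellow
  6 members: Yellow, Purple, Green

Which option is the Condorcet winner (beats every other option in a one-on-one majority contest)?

Purple vs Green: 13–7
Purple vs Yellow: 14–6
Purple beats every other option.

Purple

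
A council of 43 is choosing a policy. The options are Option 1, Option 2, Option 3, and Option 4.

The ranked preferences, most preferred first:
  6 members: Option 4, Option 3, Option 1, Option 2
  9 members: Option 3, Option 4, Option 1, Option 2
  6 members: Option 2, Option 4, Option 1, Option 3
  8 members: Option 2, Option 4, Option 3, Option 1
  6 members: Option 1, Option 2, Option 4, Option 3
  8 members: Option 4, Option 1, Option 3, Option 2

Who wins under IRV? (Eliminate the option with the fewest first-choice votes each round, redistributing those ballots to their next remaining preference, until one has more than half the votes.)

Option 4

Round 1: Option 1 6, Option 2 14, Option 3 9, Option 4 14. Option 1 eliminated.
Round 2: Option 2 20, Option 3 9, Option 4 14. Option 3 eliminated.
Round 3: Option 2 20, Option 4 23. Option 4 has a majority (≥22).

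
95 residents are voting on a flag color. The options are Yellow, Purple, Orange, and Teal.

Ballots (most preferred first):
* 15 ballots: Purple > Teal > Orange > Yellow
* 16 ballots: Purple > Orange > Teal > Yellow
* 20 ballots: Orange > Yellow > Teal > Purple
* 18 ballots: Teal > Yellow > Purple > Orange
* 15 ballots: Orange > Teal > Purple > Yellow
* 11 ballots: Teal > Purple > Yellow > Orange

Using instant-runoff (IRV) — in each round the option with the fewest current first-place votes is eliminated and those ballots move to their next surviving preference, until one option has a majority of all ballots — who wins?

Purple

Round 1: Yellow 0, Purple 31, Orange 35, Teal 29. Yellow eliminated.
Round 2: Purple 31, Orange 35, Teal 29. Teal eliminated.
Round 3: Purple 60, Orange 35. Purple has a majority (≥48).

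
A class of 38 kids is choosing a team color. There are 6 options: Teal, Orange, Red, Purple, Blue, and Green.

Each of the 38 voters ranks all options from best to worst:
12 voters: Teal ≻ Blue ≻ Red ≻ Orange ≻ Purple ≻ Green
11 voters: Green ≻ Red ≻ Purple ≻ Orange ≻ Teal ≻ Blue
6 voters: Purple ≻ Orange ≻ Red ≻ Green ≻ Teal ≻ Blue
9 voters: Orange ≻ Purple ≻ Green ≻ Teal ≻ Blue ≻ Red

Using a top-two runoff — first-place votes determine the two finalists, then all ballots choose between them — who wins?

Round 1 first-place votes: Teal 12, Orange 9, Red 0, Purple 6, Blue 0, Green 11. Teal and Green advance.
Runoff: Teal is ranked above Green on 12 ballots, Green above Teal on 26.

Green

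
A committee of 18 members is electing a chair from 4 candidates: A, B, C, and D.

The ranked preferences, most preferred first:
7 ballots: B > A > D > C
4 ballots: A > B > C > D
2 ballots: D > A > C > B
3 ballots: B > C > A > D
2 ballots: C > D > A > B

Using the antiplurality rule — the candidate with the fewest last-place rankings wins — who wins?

Last-place votes: A 0, B 4, C 7, D 7.

A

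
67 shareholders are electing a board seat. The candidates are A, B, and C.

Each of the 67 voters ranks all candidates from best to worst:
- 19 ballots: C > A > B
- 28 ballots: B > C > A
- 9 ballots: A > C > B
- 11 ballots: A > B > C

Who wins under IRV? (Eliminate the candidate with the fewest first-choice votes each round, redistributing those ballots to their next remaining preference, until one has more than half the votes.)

A

Round 1: A 20, B 28, C 19. C eliminated.
Round 2: A 39, B 28. A has a majority (≥34).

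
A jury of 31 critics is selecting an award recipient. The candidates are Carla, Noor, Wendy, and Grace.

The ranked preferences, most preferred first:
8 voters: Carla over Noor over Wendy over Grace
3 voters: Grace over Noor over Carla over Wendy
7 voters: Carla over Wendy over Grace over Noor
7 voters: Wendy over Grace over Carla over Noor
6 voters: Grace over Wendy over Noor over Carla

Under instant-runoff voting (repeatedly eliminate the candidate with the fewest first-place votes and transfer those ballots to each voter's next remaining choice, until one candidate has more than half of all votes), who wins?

Round 1: Carla 15, Noor 0, Wendy 7, Grace 9. Noor eliminated.
Round 2: Carla 15, Wendy 7, Grace 9. Wendy eliminated.
Round 3: Carla 15, Grace 16. Grace has a majority (≥16).

Grace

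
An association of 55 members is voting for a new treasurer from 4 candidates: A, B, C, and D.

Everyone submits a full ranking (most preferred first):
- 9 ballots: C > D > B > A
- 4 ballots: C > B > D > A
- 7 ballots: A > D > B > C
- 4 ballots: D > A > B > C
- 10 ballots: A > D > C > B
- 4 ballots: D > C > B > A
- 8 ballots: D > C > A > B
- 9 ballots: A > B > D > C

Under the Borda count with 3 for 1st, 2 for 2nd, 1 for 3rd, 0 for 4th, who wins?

A: 9×0 + 4×0 + 7×3 + 4×2 + 10×3 + 4×0 + 8×1 + 9×3 = 94
B: 9×1 + 4×2 + 7×1 + 4×1 + 10×0 + 4×1 + 8×0 + 9×2 = 50
C: 9×3 + 4×3 + 7×0 + 4×0 + 10×1 + 4×2 + 8×2 + 9×0 = 73
D: 9×2 + 4×1 + 7×2 + 4×3 + 10×2 + 4×3 + 8×3 + 9×1 = 113

D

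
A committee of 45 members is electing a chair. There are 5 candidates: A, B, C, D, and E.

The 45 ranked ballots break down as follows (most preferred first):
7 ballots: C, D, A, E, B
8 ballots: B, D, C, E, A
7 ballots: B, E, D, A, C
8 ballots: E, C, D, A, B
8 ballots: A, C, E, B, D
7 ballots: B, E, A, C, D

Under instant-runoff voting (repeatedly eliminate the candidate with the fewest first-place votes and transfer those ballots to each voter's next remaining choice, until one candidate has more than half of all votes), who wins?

Round 1: A 8, B 22, C 7, D 0, E 8. D eliminated.
Round 2: A 8, B 22, C 7, E 8. C eliminated.
Round 3: A 15, B 22, E 8. E eliminated.
Round 4: A 23, B 22. A has a majority (≥23).

A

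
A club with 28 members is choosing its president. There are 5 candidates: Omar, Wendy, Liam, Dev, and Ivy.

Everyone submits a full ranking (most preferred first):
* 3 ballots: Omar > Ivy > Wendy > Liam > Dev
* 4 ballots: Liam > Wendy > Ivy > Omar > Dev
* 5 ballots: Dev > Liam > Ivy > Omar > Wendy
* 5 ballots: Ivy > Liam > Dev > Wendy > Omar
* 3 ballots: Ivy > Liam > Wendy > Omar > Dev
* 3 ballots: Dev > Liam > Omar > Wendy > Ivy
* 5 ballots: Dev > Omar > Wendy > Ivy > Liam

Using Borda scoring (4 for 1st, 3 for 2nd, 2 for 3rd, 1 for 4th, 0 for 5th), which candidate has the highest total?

Liam

Omar: 3×4 + 4×1 + 5×1 + 5×0 + 3×1 + 3×2 + 5×3 = 45
Wendy: 3×2 + 4×3 + 5×0 + 5×1 + 3×2 + 3×1 + 5×2 = 42
Liam: 3×1 + 4×4 + 5×3 + 5×3 + 3×3 + 3×3 + 5×0 = 67
Dev: 3×0 + 4×0 + 5×4 + 5×2 + 3×0 + 3×4 + 5×4 = 62
Ivy: 3×3 + 4×2 + 5×2 + 5×4 + 3×4 + 3×0 + 5×1 = 64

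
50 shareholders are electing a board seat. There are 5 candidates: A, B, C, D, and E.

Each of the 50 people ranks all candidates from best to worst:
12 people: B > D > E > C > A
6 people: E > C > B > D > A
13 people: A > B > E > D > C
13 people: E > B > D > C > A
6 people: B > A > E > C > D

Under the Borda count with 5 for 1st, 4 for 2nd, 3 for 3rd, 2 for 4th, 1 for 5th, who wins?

B

A: 12×1 + 6×1 + 13×5 + 13×1 + 6×4 = 120
B: 12×5 + 6×3 + 13×4 + 13×4 + 6×5 = 212
C: 12×2 + 6×4 + 13×1 + 13×2 + 6×2 = 99
D: 12×4 + 6×2 + 13×2 + 13×3 + 6×1 = 131
E: 12×3 + 6×5 + 13×3 + 13×5 + 6×3 = 188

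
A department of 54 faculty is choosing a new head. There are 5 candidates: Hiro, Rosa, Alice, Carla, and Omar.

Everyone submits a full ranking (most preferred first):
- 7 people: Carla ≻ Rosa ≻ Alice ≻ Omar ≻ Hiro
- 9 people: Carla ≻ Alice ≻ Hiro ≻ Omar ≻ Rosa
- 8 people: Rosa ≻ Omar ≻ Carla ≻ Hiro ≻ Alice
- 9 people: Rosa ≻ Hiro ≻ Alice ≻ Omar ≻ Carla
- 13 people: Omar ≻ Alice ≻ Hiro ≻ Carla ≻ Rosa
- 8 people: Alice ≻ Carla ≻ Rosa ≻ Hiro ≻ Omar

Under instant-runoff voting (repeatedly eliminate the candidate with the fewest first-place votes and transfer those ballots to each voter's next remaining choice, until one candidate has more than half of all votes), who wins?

Carla

Round 1: Hiro 0, Rosa 17, Alice 8, Carla 16, Omar 13. Hiro eliminated.
Round 2: Rosa 17, Alice 8, Carla 16, Omar 13. Alice eliminated.
Round 3: Rosa 17, Carla 24, Omar 13. Omar eliminated.
Round 4: Rosa 17, Carla 37. Carla has a majority (≥28).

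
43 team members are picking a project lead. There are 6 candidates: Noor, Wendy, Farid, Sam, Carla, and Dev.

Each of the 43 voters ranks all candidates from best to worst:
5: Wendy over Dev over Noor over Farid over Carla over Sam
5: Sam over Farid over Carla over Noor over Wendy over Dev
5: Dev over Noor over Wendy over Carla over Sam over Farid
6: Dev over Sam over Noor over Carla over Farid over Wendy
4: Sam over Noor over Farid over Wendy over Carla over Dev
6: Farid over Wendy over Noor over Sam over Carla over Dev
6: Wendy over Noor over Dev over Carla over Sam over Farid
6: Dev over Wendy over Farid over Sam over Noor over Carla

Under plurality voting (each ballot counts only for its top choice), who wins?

First-place votes: Noor 0, Wendy 11, Farid 6, Sam 9, Carla 0, Dev 17.

Dev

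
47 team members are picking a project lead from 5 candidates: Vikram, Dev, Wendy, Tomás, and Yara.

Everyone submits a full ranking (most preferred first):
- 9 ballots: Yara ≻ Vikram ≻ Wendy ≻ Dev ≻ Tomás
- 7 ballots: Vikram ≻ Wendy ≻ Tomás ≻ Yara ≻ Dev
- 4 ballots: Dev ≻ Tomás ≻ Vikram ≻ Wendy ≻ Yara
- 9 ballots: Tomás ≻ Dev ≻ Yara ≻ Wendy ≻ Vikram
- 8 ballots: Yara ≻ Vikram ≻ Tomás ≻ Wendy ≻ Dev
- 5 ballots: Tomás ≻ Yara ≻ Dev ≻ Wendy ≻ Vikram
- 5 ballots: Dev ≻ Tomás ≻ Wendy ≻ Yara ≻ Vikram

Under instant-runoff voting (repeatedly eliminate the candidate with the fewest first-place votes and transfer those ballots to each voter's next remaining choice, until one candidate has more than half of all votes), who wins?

Tomás

Round 1: Vikram 7, Dev 9, Wendy 0, Tomás 14, Yara 17. Wendy eliminated.
Round 2: Vikram 7, Dev 9, Tomás 14, Yara 17. Vikram eliminated.
Round 3: Dev 9, Tomás 21, Yara 17. Dev eliminated.
Round 4: Tomás 30, Yara 17. Tomás has a majority (≥24).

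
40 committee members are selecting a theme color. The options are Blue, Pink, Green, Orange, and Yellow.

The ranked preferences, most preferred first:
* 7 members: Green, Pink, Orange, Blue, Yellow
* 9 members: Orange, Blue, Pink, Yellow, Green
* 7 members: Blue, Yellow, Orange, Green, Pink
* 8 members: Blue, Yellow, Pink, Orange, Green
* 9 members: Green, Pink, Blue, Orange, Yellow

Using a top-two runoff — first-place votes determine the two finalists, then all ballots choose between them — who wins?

Blue

Round 1 first-place votes: Blue 15, Pink 0, Green 16, Orange 9, Yellow 0. Green and Blue advance.
Runoff: Green is ranked above Blue on 16 ballots, Blue above Green on 24.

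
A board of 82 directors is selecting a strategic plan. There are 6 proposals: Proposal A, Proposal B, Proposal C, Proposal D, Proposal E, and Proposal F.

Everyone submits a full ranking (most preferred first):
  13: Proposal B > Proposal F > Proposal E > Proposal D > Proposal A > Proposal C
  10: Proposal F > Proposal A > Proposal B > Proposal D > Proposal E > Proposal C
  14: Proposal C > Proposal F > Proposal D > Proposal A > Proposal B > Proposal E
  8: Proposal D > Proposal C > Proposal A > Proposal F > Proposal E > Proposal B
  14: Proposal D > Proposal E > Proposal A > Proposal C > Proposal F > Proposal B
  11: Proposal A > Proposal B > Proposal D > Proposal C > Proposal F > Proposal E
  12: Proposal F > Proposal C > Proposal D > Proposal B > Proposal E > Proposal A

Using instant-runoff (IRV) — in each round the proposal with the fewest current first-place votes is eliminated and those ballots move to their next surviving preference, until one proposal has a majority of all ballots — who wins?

Round 1: Proposal A 11, Proposal B 13, Proposal C 14, Proposal D 22, Proposal E 0, Proposal F 22. Proposal E eliminated.
Round 2: Proposal A 11, Proposal B 13, Proposal C 14, Proposal D 22, Proposal F 22. Proposal A eliminated.
Round 3: Proposal B 24, Proposal C 14, Proposal D 22, Proposal F 22. Proposal C eliminated.
Round 4: Proposal B 24, Proposal D 22, Proposal F 36. Proposal D eliminated.
Round 5: Proposal B 24, Proposal F 58. Proposal F has a majority (≥42).

Proposal F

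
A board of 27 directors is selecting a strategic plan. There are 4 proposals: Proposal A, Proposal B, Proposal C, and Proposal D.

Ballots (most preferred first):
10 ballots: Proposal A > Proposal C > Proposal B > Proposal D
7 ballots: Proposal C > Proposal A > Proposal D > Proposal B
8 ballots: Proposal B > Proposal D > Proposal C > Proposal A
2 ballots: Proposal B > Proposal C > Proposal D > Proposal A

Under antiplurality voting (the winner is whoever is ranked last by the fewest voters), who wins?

Proposal C

Last-place votes: Proposal A 10, Proposal B 7, Proposal C 0, Proposal D 10.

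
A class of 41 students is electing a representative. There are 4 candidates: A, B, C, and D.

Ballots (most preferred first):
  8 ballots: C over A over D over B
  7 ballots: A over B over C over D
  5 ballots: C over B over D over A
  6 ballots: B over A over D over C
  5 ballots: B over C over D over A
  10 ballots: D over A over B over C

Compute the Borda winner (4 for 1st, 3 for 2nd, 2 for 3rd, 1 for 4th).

A

A: 8×3 + 7×4 + 5×1 + 6×3 + 5×1 + 10×3 = 110
B: 8×1 + 7×3 + 5×3 + 6×4 + 5×4 + 10×2 = 108
C: 8×4 + 7×2 + 5×4 + 6×1 + 5×3 + 10×1 = 97
D: 8×2 + 7×1 + 5×2 + 6×2 + 5×2 + 10×4 = 95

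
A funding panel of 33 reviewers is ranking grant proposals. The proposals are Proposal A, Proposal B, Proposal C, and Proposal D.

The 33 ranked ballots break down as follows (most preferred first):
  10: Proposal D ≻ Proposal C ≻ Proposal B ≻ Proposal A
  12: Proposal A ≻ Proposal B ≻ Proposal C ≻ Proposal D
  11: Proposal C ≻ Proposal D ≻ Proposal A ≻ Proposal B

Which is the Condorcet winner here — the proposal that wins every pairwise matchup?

Proposal C vs Proposal A: 21–12
Proposal C vs Proposal B: 21–12
Proposal C vs Proposal D: 23–10
Proposal C beats every other proposal.

Proposal C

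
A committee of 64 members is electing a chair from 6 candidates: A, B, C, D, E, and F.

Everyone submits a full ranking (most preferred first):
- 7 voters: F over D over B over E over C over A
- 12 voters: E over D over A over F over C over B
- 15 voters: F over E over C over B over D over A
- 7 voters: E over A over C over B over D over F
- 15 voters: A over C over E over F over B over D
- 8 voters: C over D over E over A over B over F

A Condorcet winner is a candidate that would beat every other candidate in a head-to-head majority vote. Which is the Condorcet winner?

E vs A: 49–15
E vs B: 57–7
E vs C: 41–23
E vs D: 49–15
E vs F: 42–22
E beats every other candidate.

E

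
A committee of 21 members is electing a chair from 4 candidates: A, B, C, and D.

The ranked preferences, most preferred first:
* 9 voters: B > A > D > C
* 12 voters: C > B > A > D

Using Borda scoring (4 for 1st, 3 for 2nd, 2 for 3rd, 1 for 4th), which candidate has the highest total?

B

A: 9×3 + 12×2 = 51
B: 9×4 + 12×3 = 72
C: 9×1 + 12×4 = 57
D: 9×2 + 12×1 = 30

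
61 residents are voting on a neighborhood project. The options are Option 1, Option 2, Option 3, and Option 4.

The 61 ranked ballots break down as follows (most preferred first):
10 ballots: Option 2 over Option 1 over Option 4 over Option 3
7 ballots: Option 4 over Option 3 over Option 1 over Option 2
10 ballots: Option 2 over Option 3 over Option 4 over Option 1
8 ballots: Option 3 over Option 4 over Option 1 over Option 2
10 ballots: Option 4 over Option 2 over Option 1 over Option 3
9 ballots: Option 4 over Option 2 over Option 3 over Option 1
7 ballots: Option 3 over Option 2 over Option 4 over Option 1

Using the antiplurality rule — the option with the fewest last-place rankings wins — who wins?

Option 4

Last-place votes: Option 1 26, Option 2 15, Option 3 20, Option 4 0.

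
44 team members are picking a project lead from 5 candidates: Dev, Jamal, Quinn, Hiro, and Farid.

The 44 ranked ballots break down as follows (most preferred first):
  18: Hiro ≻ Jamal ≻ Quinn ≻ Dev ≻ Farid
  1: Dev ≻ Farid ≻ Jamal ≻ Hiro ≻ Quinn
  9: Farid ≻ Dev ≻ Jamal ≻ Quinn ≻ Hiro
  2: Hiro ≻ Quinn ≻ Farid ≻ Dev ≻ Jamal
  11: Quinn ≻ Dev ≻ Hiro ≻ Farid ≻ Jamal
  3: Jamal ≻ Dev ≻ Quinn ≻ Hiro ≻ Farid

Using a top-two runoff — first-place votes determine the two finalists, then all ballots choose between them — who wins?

Round 1 first-place votes: Dev 1, Jamal 3, Quinn 11, Hiro 20, Farid 9. Hiro and Quinn advance.
Runoff: Hiro is ranked above Quinn on 21 ballots, Quinn above Hiro on 23.

Quinn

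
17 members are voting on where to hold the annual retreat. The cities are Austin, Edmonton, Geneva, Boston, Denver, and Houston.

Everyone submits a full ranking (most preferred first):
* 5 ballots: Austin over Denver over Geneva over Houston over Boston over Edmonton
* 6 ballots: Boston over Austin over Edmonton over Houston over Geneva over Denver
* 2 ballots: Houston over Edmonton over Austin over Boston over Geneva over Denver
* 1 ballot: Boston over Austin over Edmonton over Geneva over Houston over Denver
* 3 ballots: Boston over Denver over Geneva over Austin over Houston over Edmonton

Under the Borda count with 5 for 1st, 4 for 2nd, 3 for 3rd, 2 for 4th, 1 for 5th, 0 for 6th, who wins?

Austin: 5×5 + 6×4 + 2×3 + 1×4 + 3×2 = 65
Edmonton: 5×0 + 6×3 + 2×4 + 1×3 + 3×0 = 29
Geneva: 5×3 + 6×1 + 2×1 + 1×2 + 3×3 = 34
Boston: 5×1 + 6×5 + 2×2 + 1×5 + 3×5 = 59
Denver: 5×4 + 6×0 + 2×0 + 1×0 + 3×4 = 32
Houston: 5×2 + 6×2 + 2×5 + 1×1 + 3×1 = 36

Austin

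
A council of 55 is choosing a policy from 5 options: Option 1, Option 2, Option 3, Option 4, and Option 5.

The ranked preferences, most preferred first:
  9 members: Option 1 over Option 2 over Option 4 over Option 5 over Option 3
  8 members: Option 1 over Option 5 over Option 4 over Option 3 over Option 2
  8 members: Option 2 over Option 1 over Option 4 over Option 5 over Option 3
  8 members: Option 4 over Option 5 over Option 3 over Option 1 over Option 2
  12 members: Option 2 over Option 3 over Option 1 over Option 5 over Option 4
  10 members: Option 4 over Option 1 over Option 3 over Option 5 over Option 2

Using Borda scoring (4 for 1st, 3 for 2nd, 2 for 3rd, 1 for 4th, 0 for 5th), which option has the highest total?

Option 1: 9×4 + 8×4 + 8×3 + 8×1 + 12×2 + 10×3 = 154
Option 2: 9×3 + 8×0 + 8×4 + 8×0 + 12×4 + 10×0 = 107
Option 3: 9×0 + 8×1 + 8×0 + 8×2 + 12×3 + 10×2 = 80
Option 4: 9×2 + 8×2 + 8×2 + 8×4 + 12×0 + 10×4 = 122
Option 5: 9×1 + 8×3 + 8×1 + 8×3 + 12×1 + 10×1 = 87

Option 1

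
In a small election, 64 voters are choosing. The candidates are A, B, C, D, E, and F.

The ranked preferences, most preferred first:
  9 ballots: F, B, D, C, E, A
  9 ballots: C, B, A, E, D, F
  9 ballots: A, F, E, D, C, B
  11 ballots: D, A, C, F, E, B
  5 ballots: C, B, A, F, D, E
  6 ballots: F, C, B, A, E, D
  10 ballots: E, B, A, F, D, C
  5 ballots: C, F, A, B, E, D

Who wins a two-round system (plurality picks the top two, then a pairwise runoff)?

F

Round 1 first-place votes: A 9, B 0, C 19, D 11, E 10, F 15. C and F advance.
Runoff: C is ranked above F on 30 ballots, F above C on 34.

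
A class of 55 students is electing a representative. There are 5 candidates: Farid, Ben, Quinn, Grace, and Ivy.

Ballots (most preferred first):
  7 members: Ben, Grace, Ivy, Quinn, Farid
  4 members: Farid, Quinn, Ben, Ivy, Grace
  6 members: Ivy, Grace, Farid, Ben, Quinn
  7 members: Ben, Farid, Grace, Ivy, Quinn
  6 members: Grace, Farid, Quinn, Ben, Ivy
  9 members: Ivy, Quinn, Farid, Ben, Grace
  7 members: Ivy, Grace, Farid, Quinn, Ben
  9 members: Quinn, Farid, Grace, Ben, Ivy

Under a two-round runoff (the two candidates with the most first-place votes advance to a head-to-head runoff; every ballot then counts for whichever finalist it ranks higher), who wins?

Ben

Round 1 first-place votes: Farid 4, Ben 14, Quinn 9, Grace 6, Ivy 22. Ivy and Ben advance.
Runoff: Ivy is ranked above Ben on 22 ballots, Ben above Ivy on 33.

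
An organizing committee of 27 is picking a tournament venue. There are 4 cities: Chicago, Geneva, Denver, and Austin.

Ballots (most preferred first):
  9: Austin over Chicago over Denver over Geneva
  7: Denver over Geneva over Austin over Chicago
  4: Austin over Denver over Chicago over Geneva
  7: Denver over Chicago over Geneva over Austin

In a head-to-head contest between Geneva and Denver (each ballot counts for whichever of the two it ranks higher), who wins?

Geneva is ranked above Denver on 0 ballots; Denver above Geneva on 27.

Denver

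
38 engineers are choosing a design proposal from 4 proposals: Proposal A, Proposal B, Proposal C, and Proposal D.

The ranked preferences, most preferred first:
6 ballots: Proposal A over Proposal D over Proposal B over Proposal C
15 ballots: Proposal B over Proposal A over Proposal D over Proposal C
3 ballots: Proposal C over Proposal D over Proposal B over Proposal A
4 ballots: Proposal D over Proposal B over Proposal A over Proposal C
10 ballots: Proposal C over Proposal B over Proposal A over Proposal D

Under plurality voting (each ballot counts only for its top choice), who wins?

Proposal B

First-place votes: Proposal A 6, Proposal B 15, Proposal C 13, Proposal D 4.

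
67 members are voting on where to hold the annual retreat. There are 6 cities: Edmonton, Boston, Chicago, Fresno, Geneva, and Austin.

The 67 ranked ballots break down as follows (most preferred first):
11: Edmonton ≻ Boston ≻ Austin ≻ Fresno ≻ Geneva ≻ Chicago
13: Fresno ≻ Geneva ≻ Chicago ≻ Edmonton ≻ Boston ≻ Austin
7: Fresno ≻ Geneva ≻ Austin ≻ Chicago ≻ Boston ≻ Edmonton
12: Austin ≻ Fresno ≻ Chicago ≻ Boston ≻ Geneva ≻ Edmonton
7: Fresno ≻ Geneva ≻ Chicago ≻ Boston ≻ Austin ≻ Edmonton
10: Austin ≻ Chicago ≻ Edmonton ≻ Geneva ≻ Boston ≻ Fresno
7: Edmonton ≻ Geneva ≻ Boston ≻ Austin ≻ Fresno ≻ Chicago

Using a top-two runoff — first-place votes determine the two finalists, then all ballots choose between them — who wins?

Round 1 first-place votes: Edmonton 18, Boston 0, Chicago 0, Fresno 27, Geneva 0, Austin 22. Fresno and Austin advance.
Runoff: Fresno is ranked above Austin on 27 ballots, Austin above Fresno on 40.

Austin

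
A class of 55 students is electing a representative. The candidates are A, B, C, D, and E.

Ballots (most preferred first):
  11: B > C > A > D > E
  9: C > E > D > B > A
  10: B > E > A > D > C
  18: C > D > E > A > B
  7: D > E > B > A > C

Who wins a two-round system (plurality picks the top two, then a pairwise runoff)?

Round 1 first-place votes: A 0, B 21, C 27, D 7, E 0. C and B advance.
Runoff: C is ranked above B on 27 ballots, B above C on 28.

B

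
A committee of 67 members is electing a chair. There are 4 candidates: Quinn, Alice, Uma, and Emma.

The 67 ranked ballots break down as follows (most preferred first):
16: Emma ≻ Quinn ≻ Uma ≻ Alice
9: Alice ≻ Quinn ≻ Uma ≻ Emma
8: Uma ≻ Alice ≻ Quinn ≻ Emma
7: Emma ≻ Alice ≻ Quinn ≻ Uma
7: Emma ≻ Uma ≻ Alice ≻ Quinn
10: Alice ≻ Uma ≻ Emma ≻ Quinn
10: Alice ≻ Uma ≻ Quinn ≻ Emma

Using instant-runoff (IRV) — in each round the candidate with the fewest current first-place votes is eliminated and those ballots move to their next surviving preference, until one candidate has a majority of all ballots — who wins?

Alice

Round 1: Quinn 0, Alice 29, Uma 8, Emma 30. Quinn eliminated.
Round 2: Alice 29, Uma 8, Emma 30. Uma eliminated.
Round 3: Alice 37, Emma 30. Alice has a majority (≥34).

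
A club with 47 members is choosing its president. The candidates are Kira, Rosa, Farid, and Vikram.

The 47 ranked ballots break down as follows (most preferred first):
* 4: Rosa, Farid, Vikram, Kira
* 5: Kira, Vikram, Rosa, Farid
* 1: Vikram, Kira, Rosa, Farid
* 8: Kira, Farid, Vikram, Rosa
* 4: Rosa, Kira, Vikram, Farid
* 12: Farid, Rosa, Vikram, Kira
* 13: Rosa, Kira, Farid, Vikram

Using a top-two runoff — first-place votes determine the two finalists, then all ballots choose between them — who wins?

Round 1 first-place votes: Kira 13, Rosa 21, Farid 12, Vikram 1. Rosa and Kira advance.
Runoff: Rosa is ranked above Kira on 33 ballots, Kira above Rosa on 14.

Rosa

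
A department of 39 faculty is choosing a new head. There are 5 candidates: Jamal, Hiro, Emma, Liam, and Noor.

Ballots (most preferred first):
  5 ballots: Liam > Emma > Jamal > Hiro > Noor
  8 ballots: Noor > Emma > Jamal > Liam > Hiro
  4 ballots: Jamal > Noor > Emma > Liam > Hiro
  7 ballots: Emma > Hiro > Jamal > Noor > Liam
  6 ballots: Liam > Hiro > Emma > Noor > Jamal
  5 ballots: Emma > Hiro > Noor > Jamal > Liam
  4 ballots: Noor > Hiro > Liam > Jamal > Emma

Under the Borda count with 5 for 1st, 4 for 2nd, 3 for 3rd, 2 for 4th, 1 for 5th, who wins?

Emma

Jamal: 5×3 + 8×3 + 4×5 + 7×3 + 6×1 + 5×2 + 4×2 = 104
Hiro: 5×2 + 8×1 + 4×1 + 7×4 + 6×4 + 5×4 + 4×4 = 110
Emma: 5×4 + 8×4 + 4×3 + 7×5 + 6×3 + 5×5 + 4×1 = 146
Liam: 5×5 + 8×2 + 4×2 + 7×1 + 6×5 + 5×1 + 4×3 = 103
Noor: 5×1 + 8×5 + 4×4 + 7×2 + 6×2 + 5×3 + 4×5 = 122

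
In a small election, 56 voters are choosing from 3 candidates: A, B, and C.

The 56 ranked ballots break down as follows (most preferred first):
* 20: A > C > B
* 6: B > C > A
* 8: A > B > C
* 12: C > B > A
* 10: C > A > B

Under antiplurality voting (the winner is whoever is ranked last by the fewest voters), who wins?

Last-place votes: A 18, B 30, C 8.

C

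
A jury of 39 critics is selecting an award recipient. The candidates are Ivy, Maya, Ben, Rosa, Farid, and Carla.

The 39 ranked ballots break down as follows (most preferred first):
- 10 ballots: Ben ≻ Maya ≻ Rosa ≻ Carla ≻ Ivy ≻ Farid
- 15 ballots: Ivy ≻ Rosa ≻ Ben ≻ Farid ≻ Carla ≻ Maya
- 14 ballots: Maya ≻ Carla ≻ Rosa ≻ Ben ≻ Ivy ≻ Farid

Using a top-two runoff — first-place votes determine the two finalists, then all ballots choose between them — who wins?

Maya

Round 1 first-place votes: Ivy 15, Maya 14, Ben 10, Rosa 0, Farid 0, Carla 0. Ivy and Maya advance.
Runoff: Ivy is ranked above Maya on 15 ballots, Maya above Ivy on 24.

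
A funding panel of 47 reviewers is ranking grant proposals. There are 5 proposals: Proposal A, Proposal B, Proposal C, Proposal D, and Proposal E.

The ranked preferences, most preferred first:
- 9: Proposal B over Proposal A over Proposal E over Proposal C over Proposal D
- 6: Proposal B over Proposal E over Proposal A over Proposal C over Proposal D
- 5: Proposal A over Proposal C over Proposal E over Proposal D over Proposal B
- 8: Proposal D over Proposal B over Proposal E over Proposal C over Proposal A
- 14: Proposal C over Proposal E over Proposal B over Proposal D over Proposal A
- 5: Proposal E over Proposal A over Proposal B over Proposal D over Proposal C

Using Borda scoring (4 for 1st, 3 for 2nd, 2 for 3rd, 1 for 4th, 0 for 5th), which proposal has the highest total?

Proposal E

Proposal A: 9×3 + 6×2 + 5×4 + 8×0 + 14×0 + 5×3 = 74
Proposal B: 9×4 + 6×4 + 5×0 + 8×3 + 14×2 + 5×2 = 122
Proposal C: 9×1 + 6×1 + 5×3 + 8×1 + 14×4 + 5×0 = 94
Proposal D: 9×0 + 6×0 + 5×1 + 8×4 + 14×1 + 5×1 = 56
Proposal E: 9×2 + 6×3 + 5×2 + 8×2 + 14×3 + 5×4 = 124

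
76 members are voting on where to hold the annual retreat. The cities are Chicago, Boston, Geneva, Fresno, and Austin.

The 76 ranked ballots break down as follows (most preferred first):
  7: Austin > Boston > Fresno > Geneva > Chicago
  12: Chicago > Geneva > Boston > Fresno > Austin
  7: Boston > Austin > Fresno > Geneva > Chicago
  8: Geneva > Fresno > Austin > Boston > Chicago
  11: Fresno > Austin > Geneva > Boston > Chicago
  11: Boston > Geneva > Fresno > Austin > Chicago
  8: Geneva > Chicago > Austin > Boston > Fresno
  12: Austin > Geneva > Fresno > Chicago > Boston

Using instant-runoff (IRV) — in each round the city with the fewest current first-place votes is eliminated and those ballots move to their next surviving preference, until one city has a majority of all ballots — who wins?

Geneva

Round 1: Chicago 12, Boston 18, Geneva 16, Fresno 11, Austin 19. Fresno eliminated.
Round 2: Chicago 12, Boston 18, Geneva 16, Austin 30. Chicago eliminated.
Round 3: Boston 18, Geneva 28, Austin 30. Boston eliminated.
Round 4: Geneva 39, Austin 37. Geneva has a majority (≥39).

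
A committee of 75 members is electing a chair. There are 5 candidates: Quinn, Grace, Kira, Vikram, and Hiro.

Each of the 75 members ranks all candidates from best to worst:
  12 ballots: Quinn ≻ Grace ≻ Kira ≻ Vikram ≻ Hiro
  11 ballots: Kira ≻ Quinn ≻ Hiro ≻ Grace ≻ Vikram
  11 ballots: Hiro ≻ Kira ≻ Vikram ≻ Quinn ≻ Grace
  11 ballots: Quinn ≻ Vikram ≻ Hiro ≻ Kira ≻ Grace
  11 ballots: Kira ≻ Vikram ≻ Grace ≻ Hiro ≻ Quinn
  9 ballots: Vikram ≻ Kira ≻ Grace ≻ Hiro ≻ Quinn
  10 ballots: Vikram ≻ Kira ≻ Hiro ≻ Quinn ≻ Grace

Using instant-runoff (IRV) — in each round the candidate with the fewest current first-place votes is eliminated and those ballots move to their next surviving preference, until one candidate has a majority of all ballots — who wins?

Kira

Round 1: Quinn 23, Grace 0, Kira 22, Vikram 19, Hiro 11. Grace eliminated.
Round 2: Quinn 23, Kira 22, Vikram 19, Hiro 11. Hiro eliminated.
Round 3: Quinn 23, Kira 33, Vikram 19. Vikram eliminated.
Round 4: Quinn 23, Kira 52. Kira has a majority (≥38).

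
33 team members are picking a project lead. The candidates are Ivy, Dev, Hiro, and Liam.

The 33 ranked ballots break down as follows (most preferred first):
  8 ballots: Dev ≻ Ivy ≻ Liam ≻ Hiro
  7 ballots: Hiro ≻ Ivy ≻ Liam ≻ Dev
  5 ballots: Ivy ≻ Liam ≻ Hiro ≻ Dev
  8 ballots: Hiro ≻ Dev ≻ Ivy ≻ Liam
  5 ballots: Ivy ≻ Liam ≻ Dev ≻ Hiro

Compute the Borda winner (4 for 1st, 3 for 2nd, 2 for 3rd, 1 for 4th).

Ivy: 8×3 + 7×3 + 5×4 + 8×2 + 5×4 = 101
Dev: 8×4 + 7×1 + 5×1 + 8×3 + 5×2 = 78
Hiro: 8×1 + 7×4 + 5×2 + 8×4 + 5×1 = 83
Liam: 8×2 + 7×2 + 5×3 + 8×1 + 5×3 = 68

Ivy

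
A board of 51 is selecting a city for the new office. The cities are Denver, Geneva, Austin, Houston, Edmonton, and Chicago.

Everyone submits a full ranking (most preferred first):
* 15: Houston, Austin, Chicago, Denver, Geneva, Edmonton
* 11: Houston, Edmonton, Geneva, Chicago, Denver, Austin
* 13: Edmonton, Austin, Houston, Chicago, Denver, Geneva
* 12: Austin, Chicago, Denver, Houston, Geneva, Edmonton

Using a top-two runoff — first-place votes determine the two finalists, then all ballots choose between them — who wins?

Houston

Round 1 first-place votes: Denver 0, Geneva 0, Austin 12, Houston 26, Edmonton 13, Chicago 0. Houston and Edmonton advance.
Runoff: Houston is ranked above Edmonton on 38 ballots, Edmonton above Houston on 13.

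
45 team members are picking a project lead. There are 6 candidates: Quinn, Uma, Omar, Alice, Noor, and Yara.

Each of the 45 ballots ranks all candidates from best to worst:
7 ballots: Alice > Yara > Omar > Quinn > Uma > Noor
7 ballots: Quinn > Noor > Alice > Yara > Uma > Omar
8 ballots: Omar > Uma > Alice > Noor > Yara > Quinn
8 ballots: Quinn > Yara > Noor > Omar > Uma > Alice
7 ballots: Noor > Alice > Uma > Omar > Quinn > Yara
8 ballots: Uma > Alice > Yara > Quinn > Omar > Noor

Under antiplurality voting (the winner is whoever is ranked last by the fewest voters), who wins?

Last-place votes: Quinn 8, Uma 0, Omar 7, Alice 8, Noor 15, Yara 7.

Uma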